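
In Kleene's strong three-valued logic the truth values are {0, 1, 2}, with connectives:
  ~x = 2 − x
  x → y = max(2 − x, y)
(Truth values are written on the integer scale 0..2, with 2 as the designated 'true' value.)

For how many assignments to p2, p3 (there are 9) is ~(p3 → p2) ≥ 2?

1

p2 = 0, p3 = 0 ↦ 0  <
p2 = 0, p3 = 1 ↦ 1  <
p2 = 0, p3 = 2 ↦ 2  ≥
p2 = 1, p3 = 0 ↦ 0  <
p2 = 1, p3 = 1 ↦ 1  <
p2 = 1, p3 = 2 ↦ 1  <
p2 = 2, p3 = 0 ↦ 0  <
p2 = 2, p3 = 1 ↦ 0  <
p2 = 2, p3 = 2 ↦ 0  <
So 1 of the 9 assignments meets the threshold.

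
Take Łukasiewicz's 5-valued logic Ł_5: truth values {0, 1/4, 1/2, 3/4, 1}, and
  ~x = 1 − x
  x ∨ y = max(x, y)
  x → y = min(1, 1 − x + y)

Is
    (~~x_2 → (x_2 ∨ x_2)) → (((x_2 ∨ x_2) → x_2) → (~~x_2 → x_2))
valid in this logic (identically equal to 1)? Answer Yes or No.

Yes

x_2 = 0 ↦ 1
x_2 = 1/4 ↦ 1
x_2 = 1/2 ↦ 1
x_2 = 3/4 ↦ 1
x_2 = 1 ↦ 1
Every assignment gives a value ≥ 1.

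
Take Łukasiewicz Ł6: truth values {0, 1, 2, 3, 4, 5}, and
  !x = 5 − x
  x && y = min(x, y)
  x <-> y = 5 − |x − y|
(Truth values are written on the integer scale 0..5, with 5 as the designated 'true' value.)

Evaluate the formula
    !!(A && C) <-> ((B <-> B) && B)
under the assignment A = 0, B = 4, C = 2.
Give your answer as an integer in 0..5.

1

A && C = 0 && 2 = 0
!(A && C) = !0 = 5
!!(A && C) = !5 = 0
B <-> B = 4 <-> 4 = 5
(B <-> B) && B = 5 && 4 = 4
!!(A && C) <-> ((B <-> B) && B) = 0 <-> 4 = 1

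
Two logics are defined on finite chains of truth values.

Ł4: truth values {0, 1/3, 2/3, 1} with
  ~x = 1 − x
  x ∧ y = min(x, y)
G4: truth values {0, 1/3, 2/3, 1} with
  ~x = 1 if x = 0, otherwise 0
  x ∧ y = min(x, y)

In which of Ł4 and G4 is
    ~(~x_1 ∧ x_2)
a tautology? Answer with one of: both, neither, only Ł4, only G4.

In Ł4: at x_1 = 0, x_2 = 1/3 the value is 2/3 — not a tautology.
In G4: at x_1 = 0, x_2 = 1/3 the value is 0 — not a tautology.

neither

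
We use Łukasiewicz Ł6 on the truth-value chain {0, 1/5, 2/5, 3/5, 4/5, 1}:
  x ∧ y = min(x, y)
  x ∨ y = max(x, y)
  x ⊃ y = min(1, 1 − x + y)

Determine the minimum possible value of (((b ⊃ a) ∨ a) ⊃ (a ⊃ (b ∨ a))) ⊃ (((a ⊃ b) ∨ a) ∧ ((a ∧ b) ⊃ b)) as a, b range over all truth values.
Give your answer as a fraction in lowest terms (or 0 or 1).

3/5

Take a = 2/5, b = 0:
b ⊃ a = 0 ⊃ 2/5 = 1
(b ⊃ a) ∨ a = 1 ∨ 2/5 = 1
b ∨ a = 0 ∨ 2/5 = 2/5
a ⊃ (b ∨ a) = 2/5 ⊃ 2/5 = 1
((b ⊃ a) ∨ a) ⊃ (a ⊃ (b ∨ a)) = 1 ⊃ 1 = 1
a ⊃ b = 2/5 ⊃ 0 = 3/5
(a ⊃ b) ∨ a = 3/5 ∨ 2/5 = 3/5
a ∧ b = 2/5 ∧ 0 = 0
(a ∧ b) ⊃ b = 0 ⊃ 0 = 1
((a ⊃ b) ∨ a) ∧ ((a ∧ b) ⊃ b) = 3/5 ∧ 1 = 3/5
(((b ⊃ a) ∨ a) ⊃ (a ⊃ (b ∨ a))) ⊃ (((a ⊃ b) ∨ a) ∧ ((a ∧ b) ⊃ b)) = 1 ⊃ 3/5 = 3/5
No assignment yields a value below 3/5, so this is the minimum.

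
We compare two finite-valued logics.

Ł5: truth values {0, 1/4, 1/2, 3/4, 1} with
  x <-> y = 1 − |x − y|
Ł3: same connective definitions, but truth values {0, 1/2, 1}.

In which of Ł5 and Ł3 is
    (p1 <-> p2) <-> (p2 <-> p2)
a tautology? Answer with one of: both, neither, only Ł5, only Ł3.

In Ł5: at p1 = 0, p2 = 1/4 the value is 3/4 — not a tautology.
In Ł3: at p1 = 0, p2 = 1/2 the value is 1/2 — not a tautology.

neither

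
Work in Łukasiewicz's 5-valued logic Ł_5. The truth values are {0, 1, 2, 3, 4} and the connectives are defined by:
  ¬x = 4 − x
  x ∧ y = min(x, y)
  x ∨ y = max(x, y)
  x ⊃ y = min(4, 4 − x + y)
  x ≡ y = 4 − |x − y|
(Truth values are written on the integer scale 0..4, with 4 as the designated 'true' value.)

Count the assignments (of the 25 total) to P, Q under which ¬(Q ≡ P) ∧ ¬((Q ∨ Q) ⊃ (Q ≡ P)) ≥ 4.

1

value 4: 1 assignment (counts)
value 3: 1 assignment
value 2: 2 assignments
value 1: 2 assignments
value 0: 19 assignments
So 1 of the 25 assignments meets the threshold.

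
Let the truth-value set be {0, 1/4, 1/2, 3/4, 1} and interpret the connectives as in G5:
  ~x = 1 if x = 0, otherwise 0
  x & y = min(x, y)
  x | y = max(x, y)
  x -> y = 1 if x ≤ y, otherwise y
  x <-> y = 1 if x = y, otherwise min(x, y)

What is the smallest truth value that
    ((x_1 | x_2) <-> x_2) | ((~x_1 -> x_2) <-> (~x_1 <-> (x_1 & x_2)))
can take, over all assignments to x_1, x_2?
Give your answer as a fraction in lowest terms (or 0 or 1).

Take x_1 = 1/2, x_2 = 1/4:
x_1 | x_2 = 1/2 | 1/4 = 1/2
(x_1 | x_2) <-> x_2 = 1/2 <-> 1/4 = 1/4
~x_1 = ~1/2 = 0
~x_1 -> x_2 = 0 -> 1/4 = 1
~x_1 = ~1/2 = 0
x_1 & x_2 = 1/2 & 1/4 = 1/4
~x_1 <-> (x_1 & x_2) = 0 <-> 1/4 = 0
(~x_1 -> x_2) <-> (~x_1 <-> (x_1 & x_2)) = 1 <-> 0 = 0
((x_1 | x_2) <-> x_2) | ((~x_1 -> x_2) <-> (~x_1 <-> (x_1 & x_2))) = 1/4 | 0 = 1/4
No assignment yields a value below 1/4, so this is the minimum.

1/4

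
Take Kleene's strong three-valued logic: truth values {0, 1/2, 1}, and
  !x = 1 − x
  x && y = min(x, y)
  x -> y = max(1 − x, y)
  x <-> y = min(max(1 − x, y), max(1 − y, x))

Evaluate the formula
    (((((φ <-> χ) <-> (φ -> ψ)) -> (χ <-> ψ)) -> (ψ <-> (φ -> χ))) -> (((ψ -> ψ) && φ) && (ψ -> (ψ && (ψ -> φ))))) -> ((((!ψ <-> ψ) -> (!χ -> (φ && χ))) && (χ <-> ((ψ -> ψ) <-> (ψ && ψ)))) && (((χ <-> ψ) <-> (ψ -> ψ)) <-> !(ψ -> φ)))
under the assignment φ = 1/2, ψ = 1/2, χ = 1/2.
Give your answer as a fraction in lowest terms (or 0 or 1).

1/2

φ <-> χ = 1/2 <-> 1/2 = 1/2
φ -> ψ = 1/2 -> 1/2 = 1/2
(φ <-> χ) <-> (φ -> ψ) = 1/2 <-> 1/2 = 1/2
χ <-> ψ = 1/2 <-> 1/2 = 1/2
((φ <-> χ) <-> (φ -> ψ)) -> (χ <-> ψ) = 1/2 -> 1/2 = 1/2
φ -> χ = 1/2 -> 1/2 = 1/2
ψ <-> (φ -> χ) = 1/2 <-> 1/2 = 1/2
(((φ <-> χ) <-> (φ -> ψ)) -> (χ <-> ψ)) -> (ψ <-> (φ -> χ)) = 1/2 -> 1/2 = 1/2
ψ -> ψ = 1/2 -> 1/2 = 1/2
(ψ -> ψ) && φ = 1/2 && 1/2 = 1/2
ψ -> φ = 1/2 -> 1/2 = 1/2
ψ && (ψ -> φ) = 1/2 && 1/2 = 1/2
ψ -> (ψ && (ψ -> φ)) = 1/2 -> 1/2 = 1/2
((ψ -> ψ) && φ) && (ψ -> (ψ && (ψ -> φ))) = 1/2 && 1/2 = 1/2
((((φ <-> χ) <-> (φ -> ψ)) -> (χ <-> ψ)) -> (ψ <-> (φ -> χ))) -> (((ψ -> ψ) && φ) && (ψ -> (ψ && (ψ -> φ)))) = 1/2 -> 1/2 = 1/2
!ψ = !1/2 = 1/2
!ψ <-> ψ = 1/2 <-> 1/2 = 1/2
!χ = !1/2 = 1/2
φ && χ = 1/2 && 1/2 = 1/2
!χ -> (φ && χ) = 1/2 -> 1/2 = 1/2
(!ψ <-> ψ) -> (!χ -> (φ && χ)) = 1/2 -> 1/2 = 1/2
ψ -> ψ = 1/2 -> 1/2 = 1/2
ψ && ψ = 1/2 && 1/2 = 1/2
(ψ -> ψ) <-> (ψ && ψ) = 1/2 <-> 1/2 = 1/2
χ <-> ((ψ -> ψ) <-> (ψ && ψ)) = 1/2 <-> 1/2 = 1/2
((!ψ <-> ψ) -> (!χ -> (φ && χ))) && (χ <-> ((ψ -> ψ) <-> (ψ && ψ))) = 1/2 && 1/2 = 1/2
χ <-> ψ = 1/2 <-> 1/2 = 1/2
ψ -> ψ = 1/2 -> 1/2 = 1/2
(χ <-> ψ) <-> (ψ -> ψ) = 1/2 <-> 1/2 = 1/2
ψ -> φ = 1/2 -> 1/2 = 1/2
!(ψ -> φ) = !1/2 = 1/2
((χ <-> ψ) <-> (ψ -> ψ)) <-> !(ψ -> φ) = 1/2 <-> 1/2 = 1/2
(((!ψ <-> ψ) -> (!χ -> (φ && χ))) && (χ <-> ((ψ -> ψ) <-> (ψ && ψ)))) && (((χ <-> ψ) <-> (ψ -> ψ)) <-> !(ψ -> φ)) = 1/2 && 1/2 = 1/2
(((((φ <-> χ) <-> (φ -> ψ)) -> (χ <-> ψ)) -> (ψ <-> (φ -> χ))) -> (((ψ -> ψ) && φ) && (ψ -> (ψ && (ψ -> φ))))) -> ((((!ψ <-> ψ) -> (!χ -> (φ && χ))) && (χ <-> ((ψ -> ψ) <-> (ψ && ψ)))) && (((χ <-> ψ) <-> (ψ -> ψ)) <-> !(ψ -> φ))) = 1/2 -> 1/2 = 1/2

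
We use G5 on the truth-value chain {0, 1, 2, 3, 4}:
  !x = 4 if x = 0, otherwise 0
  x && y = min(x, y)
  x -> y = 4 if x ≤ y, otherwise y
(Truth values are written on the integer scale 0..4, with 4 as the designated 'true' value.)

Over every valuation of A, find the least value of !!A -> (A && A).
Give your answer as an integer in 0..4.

Take A = 1:
!A = !1 = 0
!!A = !0 = 4
A && A = 1 && 1 = 1
!!A -> (A && A) = 4 -> 1 = 1
No assignment yields a value below 1, so this is the minimum.

1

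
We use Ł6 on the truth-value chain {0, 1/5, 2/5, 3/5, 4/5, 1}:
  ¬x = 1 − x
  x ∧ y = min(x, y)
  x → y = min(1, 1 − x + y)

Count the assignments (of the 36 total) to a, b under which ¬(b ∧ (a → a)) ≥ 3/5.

18

value 1: 6 assignments (counts)
value 4/5: 6 assignments (counts)
value 3/5: 6 assignments (counts)
value 2/5: 6 assignments
value 1/5: 6 assignments
value 0: 6 assignments
So 18 of the 36 assignments meet the threshold.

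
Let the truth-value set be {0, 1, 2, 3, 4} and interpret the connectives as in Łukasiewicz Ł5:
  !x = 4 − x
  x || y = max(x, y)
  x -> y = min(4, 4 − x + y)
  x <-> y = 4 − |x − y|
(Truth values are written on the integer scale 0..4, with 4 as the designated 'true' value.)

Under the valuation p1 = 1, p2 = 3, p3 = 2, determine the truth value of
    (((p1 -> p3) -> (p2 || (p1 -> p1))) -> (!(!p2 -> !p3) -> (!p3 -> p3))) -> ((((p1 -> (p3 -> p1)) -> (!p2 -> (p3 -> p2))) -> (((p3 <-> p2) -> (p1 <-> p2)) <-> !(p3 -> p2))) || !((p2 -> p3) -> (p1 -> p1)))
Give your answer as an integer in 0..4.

1

p1 -> p3 = 1 -> 2 = 4
p1 -> p1 = 1 -> 1 = 4
p2 || (p1 -> p1) = 3 || 4 = 4
(p1 -> p3) -> (p2 || (p1 -> p1)) = 4 -> 4 = 4
!p2 = !3 = 1
!p3 = !2 = 2
!p2 -> !p3 = 1 -> 2 = 4
!(!p2 -> !p3) = !4 = 0
!p3 = !2 = 2
!p3 -> p3 = 2 -> 2 = 4
!(!p2 -> !p3) -> (!p3 -> p3) = 0 -> 4 = 4
((p1 -> p3) -> (p2 || (p1 -> p1))) -> (!(!p2 -> !p3) -> (!p3 -> p3)) = 4 -> 4 = 4
p3 -> p1 = 2 -> 1 = 3
p1 -> (p3 -> p1) = 1 -> 3 = 4
!p2 = !3 = 1
p3 -> p2 = 2 -> 3 = 4
!p2 -> (p3 -> p2) = 1 -> 4 = 4
(p1 -> (p3 -> p1)) -> (!p2 -> (p3 -> p2)) = 4 -> 4 = 4
p3 <-> p2 = 2 <-> 3 = 3
p1 <-> p2 = 1 <-> 3 = 2
(p3 <-> p2) -> (p1 <-> p2) = 3 -> 2 = 3
p3 -> p2 = 2 -> 3 = 4
!(p3 -> p2) = !4 = 0
((p3 <-> p2) -> (p1 <-> p2)) <-> !(p3 -> p2) = 3 <-> 0 = 1
((p1 -> (p3 -> p1)) -> (!p2 -> (p3 -> p2))) -> (((p3 <-> p2) -> (p1 <-> p2)) <-> !(p3 -> p2)) = 4 -> 1 = 1
p2 -> p3 = 3 -> 2 = 3
p1 -> p1 = 1 -> 1 = 4
(p2 -> p3) -> (p1 -> p1) = 3 -> 4 = 4
!((p2 -> p3) -> (p1 -> p1)) = !4 = 0
(((p1 -> (p3 -> p1)) -> (!p2 -> (p3 -> p2))) -> (((p3 <-> p2) -> (p1 <-> p2)) <-> !(p3 -> p2))) || !((p2 -> p3) -> (p1 -> p1)) = 1 || 0 = 1
(((p1 -> p3) -> (p2 || (p1 -> p1))) -> (!(!p2 -> !p3) -> (!p3 -> p3))) -> ((((p1 -> (p3 -> p1)) -> (!p2 -> (p3 -> p2))) -> (((p3 <-> p2) -> (p1 <-> p2)) <-> !(p3 -> p2))) || !((p2 -> p3) -> (p1 -> p1))) = 4 -> 1 = 1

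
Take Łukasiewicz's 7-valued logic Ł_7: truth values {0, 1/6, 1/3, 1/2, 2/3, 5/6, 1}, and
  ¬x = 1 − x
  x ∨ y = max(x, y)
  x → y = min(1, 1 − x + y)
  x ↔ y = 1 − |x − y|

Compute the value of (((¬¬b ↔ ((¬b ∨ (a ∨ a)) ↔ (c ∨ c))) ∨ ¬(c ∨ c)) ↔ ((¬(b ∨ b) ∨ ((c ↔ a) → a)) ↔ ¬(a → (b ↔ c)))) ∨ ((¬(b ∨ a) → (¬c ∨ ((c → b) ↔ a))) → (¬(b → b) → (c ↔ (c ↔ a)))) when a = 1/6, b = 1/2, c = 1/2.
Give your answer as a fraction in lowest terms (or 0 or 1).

1

¬b = ¬1/2 = 1/2
¬¬b = ¬1/2 = 1/2
¬b = ¬1/2 = 1/2
a ∨ a = 1/6 ∨ 1/6 = 1/6
¬b ∨ (a ∨ a) = 1/2 ∨ 1/6 = 1/2
c ∨ c = 1/2 ∨ 1/2 = 1/2
(¬b ∨ (a ∨ a)) ↔ (c ∨ c) = 1/2 ↔ 1/2 = 1
¬¬b ↔ ((¬b ∨ (a ∨ a)) ↔ (c ∨ c)) = 1/2 ↔ 1 = 1/2
c ∨ c = 1/2 ∨ 1/2 = 1/2
¬(c ∨ c) = ¬1/2 = 1/2
(¬¬b ↔ ((¬b ∨ (a ∨ a)) ↔ (c ∨ c))) ∨ ¬(c ∨ c) = 1/2 ∨ 1/2 = 1/2
b ∨ b = 1/2 ∨ 1/2 = 1/2
¬(b ∨ b) = ¬1/2 = 1/2
c ↔ a = 1/2 ↔ 1/6 = 2/3
(c ↔ a) → a = 2/3 → 1/6 = 1/2
¬(b ∨ b) ∨ ((c ↔ a) → a) = 1/2 ∨ 1/2 = 1/2
b ↔ c = 1/2 ↔ 1/2 = 1
a → (b ↔ c) = 1/6 → 1 = 1
¬(a → (b ↔ c)) = ¬1 = 0
(¬(b ∨ b) ∨ ((c ↔ a) → a)) ↔ ¬(a → (b ↔ c)) = 1/2 ↔ 0 = 1/2
((¬¬b ↔ ((¬b ∨ (a ∨ a)) ↔ (c ∨ c))) ∨ ¬(c ∨ c)) ↔ ((¬(b ∨ b) ∨ ((c ↔ a) → a)) ↔ ¬(a → (b ↔ c))) = 1/2 ↔ 1/2 = 1
b ∨ a = 1/2 ∨ 1/6 = 1/2
¬(b ∨ a) = ¬1/2 = 1/2
¬c = ¬1/2 = 1/2
c → b = 1/2 → 1/2 = 1
(c → b) ↔ a = 1 ↔ 1/6 = 1/6
¬c ∨ ((c → b) ↔ a) = 1/2 ∨ 1/6 = 1/2
¬(b ∨ a) → (¬c ∨ ((c → b) ↔ a)) = 1/2 → 1/2 = 1
b → b = 1/2 → 1/2 = 1
¬(b → b) = ¬1 = 0
c ↔ a = 1/2 ↔ 1/6 = 2/3
c ↔ (c ↔ a) = 1/2 ↔ 2/3 = 5/6
¬(b → b) → (c ↔ (c ↔ a)) = 0 → 5/6 = 1
(¬(b ∨ a) → (¬c ∨ ((c → b) ↔ a))) → (¬(b → b) → (c ↔ (c ↔ a))) = 1 → 1 = 1
(((¬¬b ↔ ((¬b ∨ (a ∨ a)) ↔ (c ∨ c))) ∨ ¬(c ∨ c)) ↔ ((¬(b ∨ b) ∨ ((c ↔ a) → a)) ↔ ¬(a → (b ↔ c)))) ∨ ((¬(b ∨ a) → (¬c ∨ ((c → b) ↔ a))) → (¬(b → b) → (c ↔ (c ↔ a)))) = 1 ∨ 1 = 1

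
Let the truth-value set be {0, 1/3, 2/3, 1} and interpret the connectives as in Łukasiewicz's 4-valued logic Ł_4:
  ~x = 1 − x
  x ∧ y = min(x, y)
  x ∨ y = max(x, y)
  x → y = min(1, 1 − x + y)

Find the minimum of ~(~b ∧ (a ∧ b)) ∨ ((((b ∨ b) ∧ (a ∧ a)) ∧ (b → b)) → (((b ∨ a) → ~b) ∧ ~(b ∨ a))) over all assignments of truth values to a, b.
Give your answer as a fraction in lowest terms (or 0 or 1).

Take a = 2/3, b = 2/3:
~b = ~2/3 = 1/3
a ∧ b = 2/3 ∧ 2/3 = 2/3
~b ∧ (a ∧ b) = 1/3 ∧ 2/3 = 1/3
~(~b ∧ (a ∧ b)) = ~1/3 = 2/3
b ∨ b = 2/3 ∨ 2/3 = 2/3
a ∧ a = 2/3 ∧ 2/3 = 2/3
(b ∨ b) ∧ (a ∧ a) = 2/3 ∧ 2/3 = 2/3
b → b = 2/3 → 2/3 = 1
((b ∨ b) ∧ (a ∧ a)) ∧ (b → b) = 2/3 ∧ 1 = 2/3
b ∨ a = 2/3 ∨ 2/3 = 2/3
~b = ~2/3 = 1/3
(b ∨ a) → ~b = 2/3 → 1/3 = 2/3
b ∨ a = 2/3 ∨ 2/3 = 2/3
~(b ∨ a) = ~2/3 = 1/3
((b ∨ a) → ~b) ∧ ~(b ∨ a) = 2/3 ∧ 1/3 = 1/3
(((b ∨ b) ∧ (a ∧ a)) ∧ (b → b)) → (((b ∨ a) → ~b) ∧ ~(b ∨ a)) = 2/3 → 1/3 = 2/3
~(~b ∧ (a ∧ b)) ∨ ((((b ∨ b) ∧ (a ∧ a)) ∧ (b → b)) → (((b ∨ a) → ~b) ∧ ~(b ∨ a))) = 2/3 ∨ 2/3 = 2/3
No assignment yields a value below 2/3, so this is the minimum.

2/3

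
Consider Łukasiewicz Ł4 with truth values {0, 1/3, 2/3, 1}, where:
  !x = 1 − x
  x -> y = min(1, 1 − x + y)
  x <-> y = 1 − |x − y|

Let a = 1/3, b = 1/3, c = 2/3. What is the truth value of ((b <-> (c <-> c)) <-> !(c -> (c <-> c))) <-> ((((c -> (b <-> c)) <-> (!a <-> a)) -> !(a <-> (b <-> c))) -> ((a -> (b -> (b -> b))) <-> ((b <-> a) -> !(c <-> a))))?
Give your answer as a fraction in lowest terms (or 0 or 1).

1

c <-> c = 2/3 <-> 2/3 = 1
b <-> (c <-> c) = 1/3 <-> 1 = 1/3
c <-> c = 2/3 <-> 2/3 = 1
c -> (c <-> c) = 2/3 -> 1 = 1
!(c -> (c <-> c)) = !1 = 0
(b <-> (c <-> c)) <-> !(c -> (c <-> c)) = 1/3 <-> 0 = 2/3
b <-> c = 1/3 <-> 2/3 = 2/3
c -> (b <-> c) = 2/3 -> 2/3 = 1
!a = !1/3 = 2/3
!a <-> a = 2/3 <-> 1/3 = 2/3
(c -> (b <-> c)) <-> (!a <-> a) = 1 <-> 2/3 = 2/3
b <-> c = 1/3 <-> 2/3 = 2/3
a <-> (b <-> c) = 1/3 <-> 2/3 = 2/3
!(a <-> (b <-> c)) = !2/3 = 1/3
((c -> (b <-> c)) <-> (!a <-> a)) -> !(a <-> (b <-> c)) = 2/3 -> 1/3 = 2/3
b -> b = 1/3 -> 1/3 = 1
b -> (b -> b) = 1/3 -> 1 = 1
a -> (b -> (b -> b)) = 1/3 -> 1 = 1
b <-> a = 1/3 <-> 1/3 = 1
c <-> a = 2/3 <-> 1/3 = 2/3
!(c <-> a) = !2/3 = 1/3
(b <-> a) -> !(c <-> a) = 1 -> 1/3 = 1/3
(a -> (b -> (b -> b))) <-> ((b <-> a) -> !(c <-> a)) = 1 <-> 1/3 = 1/3
(((c -> (b <-> c)) <-> (!a <-> a)) -> !(a <-> (b <-> c))) -> ((a -> (b -> (b -> b))) <-> ((b <-> a) -> !(c <-> a))) = 2/3 -> 1/3 = 2/3
((b <-> (c <-> c)) <-> !(c -> (c <-> c))) <-> ((((c -> (b <-> c)) <-> (!a <-> a)) -> !(a <-> (b <-> c))) -> ((a -> (b -> (b -> b))) <-> ((b <-> a) -> !(c <-> a)))) = 2/3 <-> 2/3 = 1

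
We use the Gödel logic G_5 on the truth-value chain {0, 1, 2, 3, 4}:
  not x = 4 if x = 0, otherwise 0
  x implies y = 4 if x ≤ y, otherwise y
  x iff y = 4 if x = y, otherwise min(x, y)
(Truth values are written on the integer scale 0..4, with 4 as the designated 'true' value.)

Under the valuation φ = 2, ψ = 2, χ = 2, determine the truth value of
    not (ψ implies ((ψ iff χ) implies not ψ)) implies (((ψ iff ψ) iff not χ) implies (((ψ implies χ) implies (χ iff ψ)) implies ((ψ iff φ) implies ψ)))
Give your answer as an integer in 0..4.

ψ iff χ = 2 iff 2 = 4
not ψ = not 2 = 0
(ψ iff χ) implies not ψ = 4 implies 0 = 0
ψ implies ((ψ iff χ) implies not ψ) = 2 implies 0 = 0
not (ψ implies ((ψ iff χ) implies not ψ)) = not 0 = 4
ψ iff ψ = 2 iff 2 = 4
not χ = not 2 = 0
(ψ iff ψ) iff not χ = 4 iff 0 = 0
ψ implies χ = 2 implies 2 = 4
χ iff ψ = 2 iff 2 = 4
(ψ implies χ) implies (χ iff ψ) = 4 implies 4 = 4
ψ iff φ = 2 iff 2 = 4
(ψ iff φ) implies ψ = 4 implies 2 = 2
((ψ implies χ) implies (χ iff ψ)) implies ((ψ iff φ) implies ψ) = 4 implies 2 = 2
((ψ iff ψ) iff not χ) implies (((ψ implies χ) implies (χ iff ψ)) implies ((ψ iff φ) implies ψ)) = 0 implies 2 = 4
not (ψ implies ((ψ iff χ) implies not ψ)) implies (((ψ iff ψ) iff not χ) implies (((ψ implies χ) implies (χ iff ψ)) implies ((ψ iff φ) implies ψ))) = 4 implies 4 = 4

4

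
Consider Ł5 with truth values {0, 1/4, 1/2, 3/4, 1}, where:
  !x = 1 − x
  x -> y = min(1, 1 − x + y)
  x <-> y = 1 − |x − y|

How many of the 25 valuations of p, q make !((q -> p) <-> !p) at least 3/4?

11

value 1: 6 assignments (counts)
value 3/4: 5 assignments (counts)
value 1/2: 6 assignments
value 1/4: 5 assignments
value 0: 3 assignments
So 11 of the 25 assignments meet the threshold.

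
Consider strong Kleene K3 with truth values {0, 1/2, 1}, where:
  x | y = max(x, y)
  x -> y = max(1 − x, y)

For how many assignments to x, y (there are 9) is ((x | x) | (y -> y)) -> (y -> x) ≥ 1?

x = 0, y = 0 ↦ 1  ≥
x = 0, y = 1/2 ↦ 1/2  <
x = 0, y = 1 ↦ 0  <
x = 1/2, y = 0 ↦ 1  ≥
x = 1/2, y = 1/2 ↦ 1/2  <
x = 1/2, y = 1 ↦ 1/2  <
x = 1, y = 0 ↦ 1  ≥
x = 1, y = 1/2 ↦ 1  ≥
x = 1, y = 1 ↦ 1  ≥
So 5 of the 9 assignments meet the threshold.

5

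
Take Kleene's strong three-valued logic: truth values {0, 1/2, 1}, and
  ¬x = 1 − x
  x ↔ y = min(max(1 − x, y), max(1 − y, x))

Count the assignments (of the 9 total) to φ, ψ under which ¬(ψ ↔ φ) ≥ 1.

2

φ = 0, ψ = 0 ↦ 0  <
φ = 0, ψ = 1/2 ↦ 1/2  <
φ = 0, ψ = 1 ↦ 1  ≥
φ = 1/2, ψ = 0 ↦ 1/2  <
φ = 1/2, ψ = 1/2 ↦ 1/2  <
φ = 1/2, ψ = 1 ↦ 1/2  <
φ = 1, ψ = 0 ↦ 1  ≥
φ = 1, ψ = 1/2 ↦ 1/2  <
φ = 1, ψ = 1 ↦ 0  <
So 2 of the 9 assignments meet the threshold.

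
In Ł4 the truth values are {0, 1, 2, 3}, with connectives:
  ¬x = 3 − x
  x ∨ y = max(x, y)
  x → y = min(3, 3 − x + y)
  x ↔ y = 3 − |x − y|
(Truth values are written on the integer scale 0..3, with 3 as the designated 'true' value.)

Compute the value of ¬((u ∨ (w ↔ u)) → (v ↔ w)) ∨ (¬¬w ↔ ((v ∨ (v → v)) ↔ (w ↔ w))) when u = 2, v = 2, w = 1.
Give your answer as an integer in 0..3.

1

w ↔ u = 1 ↔ 2 = 2
u ∨ (w ↔ u) = 2 ∨ 2 = 2
v ↔ w = 2 ↔ 1 = 2
(u ∨ (w ↔ u)) → (v ↔ w) = 2 → 2 = 3
¬((u ∨ (w ↔ u)) → (v ↔ w)) = ¬3 = 0
¬w = ¬1 = 2
¬¬w = ¬2 = 1
v → v = 2 → 2 = 3
v ∨ (v → v) = 2 ∨ 3 = 3
w ↔ w = 1 ↔ 1 = 3
(v ∨ (v → v)) ↔ (w ↔ w) = 3 ↔ 3 = 3
¬¬w ↔ ((v ∨ (v → v)) ↔ (w ↔ w)) = 1 ↔ 3 = 1
¬((u ∨ (w ↔ u)) → (v ↔ w)) ∨ (¬¬w ↔ ((v ∨ (v → v)) ↔ (w ↔ w))) = 0 ∨ 1 = 1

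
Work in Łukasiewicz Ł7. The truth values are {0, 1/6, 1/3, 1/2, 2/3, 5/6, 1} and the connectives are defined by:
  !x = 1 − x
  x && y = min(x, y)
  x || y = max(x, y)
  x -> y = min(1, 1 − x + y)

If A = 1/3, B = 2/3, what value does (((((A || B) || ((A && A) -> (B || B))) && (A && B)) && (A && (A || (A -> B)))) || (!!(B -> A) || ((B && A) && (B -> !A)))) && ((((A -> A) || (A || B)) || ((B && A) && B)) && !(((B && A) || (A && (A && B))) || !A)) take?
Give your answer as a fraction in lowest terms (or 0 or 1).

1/3

A || B = 1/3 || 2/3 = 2/3
A && A = 1/3 && 1/3 = 1/3
B || B = 2/3 || 2/3 = 2/3
(A && A) -> (B || B) = 1/3 -> 2/3 = 1
(A || B) || ((A && A) -> (B || B)) = 2/3 || 1 = 1
A && B = 1/3 && 2/3 = 1/3
((A || B) || ((A && A) -> (B || B))) && (A && B) = 1 && 1/3 = 1/3
A -> B = 1/3 -> 2/3 = 1
A || (A -> B) = 1/3 || 1 = 1
A && (A || (A -> B)) = 1/3 && 1 = 1/3
(((A || B) || ((A && A) -> (B || B))) && (A && B)) && (A && (A || (A -> B))) = 1/3 && 1/3 = 1/3
B -> A = 2/3 -> 1/3 = 2/3
!(B -> A) = !2/3 = 1/3
!!(B -> A) = !1/3 = 2/3
B && A = 2/3 && 1/3 = 1/3
!A = !1/3 = 2/3
B -> !A = 2/3 -> 2/3 = 1
(B && A) && (B -> !A) = 1/3 && 1 = 1/3
!!(B -> A) || ((B && A) && (B -> !A)) = 2/3 || 1/3 = 2/3
((((A || B) || ((A && A) -> (B || B))) && (A && B)) && (A && (A || (A -> B)))) || (!!(B -> A) || ((B && A) && (B -> !A))) = 1/3 || 2/3 = 2/3
A -> A = 1/3 -> 1/3 = 1
A || B = 1/3 || 2/3 = 2/3
(A -> A) || (A || B) = 1 || 2/3 = 1
B && A = 2/3 && 1/3 = 1/3
(B && A) && B = 1/3 && 2/3 = 1/3
((A -> A) || (A || B)) || ((B && A) && B) = 1 || 1/3 = 1
B && A = 2/3 && 1/3 = 1/3
A && B = 1/3 && 2/3 = 1/3
A && (A && B) = 1/3 && 1/3 = 1/3
(B && A) || (A && (A && B)) = 1/3 || 1/3 = 1/3
!A = !1/3 = 2/3
((B && A) || (A && (A && B))) || !A = 1/3 || 2/3 = 2/3
!(((B && A) || (A && (A && B))) || !A) = !2/3 = 1/3
(((A -> A) || (A || B)) || ((B && A) && B)) && !(((B && A) || (A && (A && B))) || !A) = 1 && 1/3 = 1/3
(((((A || B) || ((A && A) -> (B || B))) && (A && B)) && (A && (A || (A -> B)))) || (!!(B -> A) || ((B && A) && (B -> !A)))) && ((((A -> A) || (A || B)) || ((B && A) && B)) && !(((B && A) || (A && (A && B))) || !A)) = 2/3 && 1/3 = 1/3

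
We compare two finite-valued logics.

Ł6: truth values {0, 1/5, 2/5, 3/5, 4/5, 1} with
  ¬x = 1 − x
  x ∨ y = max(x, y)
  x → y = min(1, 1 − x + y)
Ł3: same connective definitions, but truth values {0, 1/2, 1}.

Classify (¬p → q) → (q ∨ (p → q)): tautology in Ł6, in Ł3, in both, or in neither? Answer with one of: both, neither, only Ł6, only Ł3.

neither

In Ł6: at p = 3/5, q = 0 the value is 4/5 — not a tautology.
In Ł3: at p = 1, q = 0 the value is 0 — not a tautology.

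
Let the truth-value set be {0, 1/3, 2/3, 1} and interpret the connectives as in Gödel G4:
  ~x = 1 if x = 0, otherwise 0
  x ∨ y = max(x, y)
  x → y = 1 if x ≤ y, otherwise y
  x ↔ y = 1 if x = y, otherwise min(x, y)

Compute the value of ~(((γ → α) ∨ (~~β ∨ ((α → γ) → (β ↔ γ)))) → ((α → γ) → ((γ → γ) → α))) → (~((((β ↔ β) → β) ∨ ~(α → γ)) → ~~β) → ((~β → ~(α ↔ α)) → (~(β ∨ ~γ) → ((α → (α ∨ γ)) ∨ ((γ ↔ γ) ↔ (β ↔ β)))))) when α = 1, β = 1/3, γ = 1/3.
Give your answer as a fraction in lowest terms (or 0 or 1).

γ → α = 1/3 → 1 = 1
~β = ~1/3 = 0
~~β = ~0 = 1
α → γ = 1 → 1/3 = 1/3
β ↔ γ = 1/3 ↔ 1/3 = 1
(α → γ) → (β ↔ γ) = 1/3 → 1 = 1
~~β ∨ ((α → γ) → (β ↔ γ)) = 1 ∨ 1 = 1
(γ → α) ∨ (~~β ∨ ((α → γ) → (β ↔ γ))) = 1 ∨ 1 = 1
α → γ = 1 → 1/3 = 1/3
γ → γ = 1/3 → 1/3 = 1
(γ → γ) → α = 1 → 1 = 1
(α → γ) → ((γ → γ) → α) = 1/3 → 1 = 1
((γ → α) ∨ (~~β ∨ ((α → γ) → (β ↔ γ)))) → ((α → γ) → ((γ → γ) → α)) = 1 → 1 = 1
~(((γ → α) ∨ (~~β ∨ ((α → γ) → (β ↔ γ)))) → ((α → γ) → ((γ → γ) → α))) = ~1 = 0
β ↔ β = 1/3 ↔ 1/3 = 1
(β ↔ β) → β = 1 → 1/3 = 1/3
α → γ = 1 → 1/3 = 1/3
~(α → γ) = ~1/3 = 0
((β ↔ β) → β) ∨ ~(α → γ) = 1/3 ∨ 0 = 1/3
~β = ~1/3 = 0
~~β = ~0 = 1
(((β ↔ β) → β) ∨ ~(α → γ)) → ~~β = 1/3 → 1 = 1
~((((β ↔ β) → β) ∨ ~(α → γ)) → ~~β) = ~1 = 0
~β = ~1/3 = 0
α ↔ α = 1 ↔ 1 = 1
~(α ↔ α) = ~1 = 0
~β → ~(α ↔ α) = 0 → 0 = 1
~γ = ~1/3 = 0
β ∨ ~γ = 1/3 ∨ 0 = 1/3
~(β ∨ ~γ) = ~1/3 = 0
α ∨ γ = 1 ∨ 1/3 = 1
α → (α ∨ γ) = 1 → 1 = 1
γ ↔ γ = 1/3 ↔ 1/3 = 1
β ↔ β = 1/3 ↔ 1/3 = 1
(γ ↔ γ) ↔ (β ↔ β) = 1 ↔ 1 = 1
(α → (α ∨ γ)) ∨ ((γ ↔ γ) ↔ (β ↔ β)) = 1 ∨ 1 = 1
~(β ∨ ~γ) → ((α → (α ∨ γ)) ∨ ((γ ↔ γ) ↔ (β ↔ β))) = 0 → 1 = 1
(~β → ~(α ↔ α)) → (~(β ∨ ~γ) → ((α → (α ∨ γ)) ∨ ((γ ↔ γ) ↔ (β ↔ β)))) = 1 → 1 = 1
~((((β ↔ β) → β) ∨ ~(α → γ)) → ~~β) → ((~β → ~(α ↔ α)) → (~(β ∨ ~γ) → ((α → (α ∨ γ)) ∨ ((γ ↔ γ) ↔ (β ↔ β))))) = 0 → 1 = 1
~(((γ → α) ∨ (~~β ∨ ((α → γ) → (β ↔ γ)))) → ((α → γ) → ((γ → γ) → α))) → (~((((β ↔ β) → β) ∨ ~(α → γ)) → ~~β) → ((~β → ~(α ↔ α)) → (~(β ∨ ~γ) → ((α → (α ∨ γ)) ∨ ((γ ↔ γ) ↔ (β ↔ β)))))) = 0 → 1 = 1

1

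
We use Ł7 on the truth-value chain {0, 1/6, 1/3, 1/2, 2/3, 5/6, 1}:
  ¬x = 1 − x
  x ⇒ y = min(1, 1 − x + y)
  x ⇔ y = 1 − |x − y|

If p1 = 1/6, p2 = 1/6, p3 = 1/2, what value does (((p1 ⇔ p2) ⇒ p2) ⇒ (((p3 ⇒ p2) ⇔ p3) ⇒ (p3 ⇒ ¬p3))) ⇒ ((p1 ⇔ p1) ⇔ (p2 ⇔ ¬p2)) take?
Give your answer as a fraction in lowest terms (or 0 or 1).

p1 ⇔ p2 = 1/6 ⇔ 1/6 = 1
(p1 ⇔ p2) ⇒ p2 = 1 ⇒ 1/6 = 1/6
p3 ⇒ p2 = 1/2 ⇒ 1/6 = 2/3
(p3 ⇒ p2) ⇔ p3 = 2/3 ⇔ 1/2 = 5/6
¬p3 = ¬1/2 = 1/2
p3 ⇒ ¬p3 = 1/2 ⇒ 1/2 = 1
((p3 ⇒ p2) ⇔ p3) ⇒ (p3 ⇒ ¬p3) = 5/6 ⇒ 1 = 1
((p1 ⇔ p2) ⇒ p2) ⇒ (((p3 ⇒ p2) ⇔ p3) ⇒ (p3 ⇒ ¬p3)) = 1/6 ⇒ 1 = 1
p1 ⇔ p1 = 1/6 ⇔ 1/6 = 1
¬p2 = ¬1/6 = 5/6
p2 ⇔ ¬p2 = 1/6 ⇔ 5/6 = 1/3
(p1 ⇔ p1) ⇔ (p2 ⇔ ¬p2) = 1 ⇔ 1/3 = 1/3
(((p1 ⇔ p2) ⇒ p2) ⇒ (((p3 ⇒ p2) ⇔ p3) ⇒ (p3 ⇒ ¬p3))) ⇒ ((p1 ⇔ p1) ⇔ (p2 ⇔ ¬p2)) = 1 ⇒ 1/3 = 1/3

1/3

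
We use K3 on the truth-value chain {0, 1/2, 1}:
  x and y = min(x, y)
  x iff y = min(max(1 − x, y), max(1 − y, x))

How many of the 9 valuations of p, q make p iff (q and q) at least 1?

p = 0, q = 0 ↦ 1  ≥
p = 0, q = 1/2 ↦ 1/2  <
p = 0, q = 1 ↦ 0  <
p = 1/2, q = 0 ↦ 1/2  <
p = 1/2, q = 1/2 ↦ 1/2  <
p = 1/2, q = 1 ↦ 1/2  <
p = 1, q = 0 ↦ 0  <
p = 1, q = 1/2 ↦ 1/2  <
p = 1, q = 1 ↦ 1  ≥
So 2 of the 9 assignments meet the threshold.

2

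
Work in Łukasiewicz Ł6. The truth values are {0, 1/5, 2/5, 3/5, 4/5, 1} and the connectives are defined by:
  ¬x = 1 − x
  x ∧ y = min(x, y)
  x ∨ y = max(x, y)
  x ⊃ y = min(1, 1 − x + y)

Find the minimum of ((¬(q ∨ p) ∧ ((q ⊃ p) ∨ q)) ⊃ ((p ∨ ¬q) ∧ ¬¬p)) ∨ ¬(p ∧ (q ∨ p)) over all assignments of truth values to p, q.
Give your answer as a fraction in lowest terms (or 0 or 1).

Take p = 1/5, q = 0:
q ∨ p = 0 ∨ 1/5 = 1/5
¬(q ∨ p) = ¬1/5 = 4/5
q ⊃ p = 0 ⊃ 1/5 = 1
(q ⊃ p) ∨ q = 1 ∨ 0 = 1
¬(q ∨ p) ∧ ((q ⊃ p) ∨ q) = 4/5 ∧ 1 = 4/5
¬q = ¬0 = 1
p ∨ ¬q = 1/5 ∨ 1 = 1
¬p = ¬1/5 = 4/5
¬¬p = ¬4/5 = 1/5
(p ∨ ¬q) ∧ ¬¬p = 1 ∧ 1/5 = 1/5
(¬(q ∨ p) ∧ ((q ⊃ p) ∨ q)) ⊃ ((p ∨ ¬q) ∧ ¬¬p) = 4/5 ⊃ 1/5 = 2/5
q ∨ p = 0 ∨ 1/5 = 1/5
p ∧ (q ∨ p) = 1/5 ∧ 1/5 = 1/5
¬(p ∧ (q ∨ p)) = ¬1/5 = 4/5
((¬(q ∨ p) ∧ ((q ⊃ p) ∨ q)) ⊃ ((p ∨ ¬q) ∧ ¬¬p)) ∨ ¬(p ∧ (q ∨ p)) = 2/5 ∨ 4/5 = 4/5
No assignment yields a value below 4/5, so this is the minimum.

4/5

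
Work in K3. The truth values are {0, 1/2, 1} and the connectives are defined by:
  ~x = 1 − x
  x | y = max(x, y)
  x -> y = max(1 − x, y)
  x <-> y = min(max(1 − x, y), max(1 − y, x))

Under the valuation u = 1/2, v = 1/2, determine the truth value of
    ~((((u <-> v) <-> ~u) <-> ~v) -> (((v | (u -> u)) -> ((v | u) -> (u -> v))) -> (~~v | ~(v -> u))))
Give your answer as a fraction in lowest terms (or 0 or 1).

u <-> v = 1/2 <-> 1/2 = 1/2
~u = ~1/2 = 1/2
(u <-> v) <-> ~u = 1/2 <-> 1/2 = 1/2
~v = ~1/2 = 1/2
((u <-> v) <-> ~u) <-> ~v = 1/2 <-> 1/2 = 1/2
u -> u = 1/2 -> 1/2 = 1/2
v | (u -> u) = 1/2 | 1/2 = 1/2
v | u = 1/2 | 1/2 = 1/2
u -> v = 1/2 -> 1/2 = 1/2
(v | u) -> (u -> v) = 1/2 -> 1/2 = 1/2
(v | (u -> u)) -> ((v | u) -> (u -> v)) = 1/2 -> 1/2 = 1/2
~v = ~1/2 = 1/2
~~v = ~1/2 = 1/2
v -> u = 1/2 -> 1/2 = 1/2
~(v -> u) = ~1/2 = 1/2
~~v | ~(v -> u) = 1/2 | 1/2 = 1/2
((v | (u -> u)) -> ((v | u) -> (u -> v))) -> (~~v | ~(v -> u)) = 1/2 -> 1/2 = 1/2
(((u <-> v) <-> ~u) <-> ~v) -> (((v | (u -> u)) -> ((v | u) -> (u -> v))) -> (~~v | ~(v -> u))) = 1/2 -> 1/2 = 1/2
~((((u <-> v) <-> ~u) <-> ~v) -> (((v | (u -> u)) -> ((v | u) -> (u -> v))) -> (~~v | ~(v -> u)))) = ~1/2 = 1/2

1/2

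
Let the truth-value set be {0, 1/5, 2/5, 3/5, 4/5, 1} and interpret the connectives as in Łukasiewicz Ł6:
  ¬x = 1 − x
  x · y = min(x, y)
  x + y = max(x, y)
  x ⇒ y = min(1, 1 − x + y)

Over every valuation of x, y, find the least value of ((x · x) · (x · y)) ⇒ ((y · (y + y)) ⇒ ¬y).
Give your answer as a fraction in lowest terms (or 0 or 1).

0

Take x = 1, y = 1:
x · x = 1 · 1 = 1
x · y = 1 · 1 = 1
(x · x) · (x · y) = 1 · 1 = 1
y + y = 1 + 1 = 1
y · (y + y) = 1 · 1 = 1
¬y = ¬1 = 0
(y · (y + y)) ⇒ ¬y = 1 ⇒ 0 = 0
((x · x) · (x · y)) ⇒ ((y · (y + y)) ⇒ ¬y) = 1 ⇒ 0 = 0
No assignment yields a value below 0, so this is the minimum.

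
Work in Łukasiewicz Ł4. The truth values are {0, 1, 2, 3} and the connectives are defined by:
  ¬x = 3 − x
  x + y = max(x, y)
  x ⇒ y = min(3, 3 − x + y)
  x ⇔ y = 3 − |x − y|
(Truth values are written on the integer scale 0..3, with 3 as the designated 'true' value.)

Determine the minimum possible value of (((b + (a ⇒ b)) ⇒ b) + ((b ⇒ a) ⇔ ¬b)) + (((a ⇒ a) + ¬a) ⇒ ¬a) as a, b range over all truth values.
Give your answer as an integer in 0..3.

Take a = 1, b = 1:
a ⇒ b = 1 ⇒ 1 = 3
b + (a ⇒ b) = 1 + 3 = 3
(b + (a ⇒ b)) ⇒ b = 3 ⇒ 1 = 1
b ⇒ a = 1 ⇒ 1 = 3
¬b = ¬1 = 2
(b ⇒ a) ⇔ ¬b = 3 ⇔ 2 = 2
((b + (a ⇒ b)) ⇒ b) + ((b ⇒ a) ⇔ ¬b) = 1 + 2 = 2
a ⇒ a = 1 ⇒ 1 = 3
¬a = ¬1 = 2
(a ⇒ a) + ¬a = 3 + 2 = 3
¬a = ¬1 = 2
((a ⇒ a) + ¬a) ⇒ ¬a = 3 ⇒ 2 = 2
(((b + (a ⇒ b)) ⇒ b) + ((b ⇒ a) ⇔ ¬b)) + (((a ⇒ a) + ¬a) ⇒ ¬a) = 2 + 2 = 2
No assignment yields a value below 2, so this is the minimum.

2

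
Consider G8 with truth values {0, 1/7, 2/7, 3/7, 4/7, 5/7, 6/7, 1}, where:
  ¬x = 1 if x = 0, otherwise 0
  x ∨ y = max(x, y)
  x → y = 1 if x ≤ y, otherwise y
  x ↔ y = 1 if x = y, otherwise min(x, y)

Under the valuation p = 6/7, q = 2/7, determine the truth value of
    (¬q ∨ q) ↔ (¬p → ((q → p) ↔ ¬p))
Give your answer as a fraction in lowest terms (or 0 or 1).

¬q = ¬2/7 = 0
¬q ∨ q = 0 ∨ 2/7 = 2/7
¬p = ¬6/7 = 0
q → p = 2/7 → 6/7 = 1
¬p = ¬6/7 = 0
(q → p) ↔ ¬p = 1 ↔ 0 = 0
¬p → ((q → p) ↔ ¬p) = 0 → 0 = 1
(¬q ∨ q) ↔ (¬p → ((q → p) ↔ ¬p)) = 2/7 ↔ 1 = 2/7

2/7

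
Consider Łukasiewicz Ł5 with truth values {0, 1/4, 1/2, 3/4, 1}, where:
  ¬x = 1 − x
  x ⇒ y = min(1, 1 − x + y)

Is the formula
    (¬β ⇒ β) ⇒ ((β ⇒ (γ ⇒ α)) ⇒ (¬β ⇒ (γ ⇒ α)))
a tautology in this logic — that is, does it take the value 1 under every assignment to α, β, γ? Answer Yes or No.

Yes

At α = 3/4, β = 1, γ = 1/2, for instance:
¬β = ¬1 = 0
¬β ⇒ β = 0 ⇒ 1 = 1
γ ⇒ α = 1/2 ⇒ 3/4 = 1
β ⇒ (γ ⇒ α) = 1 ⇒ 1 = 1
¬β ⇒ (γ ⇒ α) = 0 ⇒ 1 = 1
(β ⇒ (γ ⇒ α)) ⇒ (¬β ⇒ (γ ⇒ α)) = 1 ⇒ 1 = 1
(¬β ⇒ β) ⇒ ((β ⇒ (γ ⇒ α)) ⇒ (¬β ⇒ (γ ⇒ α))) = 1 ⇒ 1 = 1
and checking the remaining 124 assignments likewise gives ≥ 1 in every case.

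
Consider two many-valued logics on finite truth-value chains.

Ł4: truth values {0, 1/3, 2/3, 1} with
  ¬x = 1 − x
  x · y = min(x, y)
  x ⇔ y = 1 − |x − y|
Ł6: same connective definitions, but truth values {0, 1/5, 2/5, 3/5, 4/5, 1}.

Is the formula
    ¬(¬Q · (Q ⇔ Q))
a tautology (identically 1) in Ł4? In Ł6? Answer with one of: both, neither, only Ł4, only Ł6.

neither

In Ł4: at Q = 0 the value is 0 — not a tautology.
In Ł6: at Q = 0 the value is 0 — not a tautology.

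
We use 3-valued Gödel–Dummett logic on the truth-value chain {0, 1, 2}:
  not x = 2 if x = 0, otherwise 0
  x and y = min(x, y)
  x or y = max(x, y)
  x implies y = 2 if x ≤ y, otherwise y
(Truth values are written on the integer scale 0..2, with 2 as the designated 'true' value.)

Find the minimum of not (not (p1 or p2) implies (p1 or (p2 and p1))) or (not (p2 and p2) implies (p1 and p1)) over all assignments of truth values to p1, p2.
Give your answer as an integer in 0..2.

1

Take p1 = 1, p2 = 0:
p1 or p2 = 1 or 0 = 1
not (p1 or p2) = not 1 = 0
p2 and p1 = 0 and 1 = 0
p1 or (p2 and p1) = 1 or 0 = 1
not (p1 or p2) implies (p1 or (p2 and p1)) = 0 implies 1 = 2
not (not (p1 or p2) implies (p1 or (p2 and p1))) = not 2 = 0
p2 and p2 = 0 and 0 = 0
not (p2 and p2) = not 0 = 2
p1 and p1 = 1 and 1 = 1
not (p2 and p2) implies (p1 and p1) = 2 implies 1 = 1
not (not (p1 or p2) implies (p1 or (p2 and p1))) or (not (p2 and p2) implies (p1 and p1)) = 0 or 1 = 1
No assignment yields a value below 1, so this is the minimum.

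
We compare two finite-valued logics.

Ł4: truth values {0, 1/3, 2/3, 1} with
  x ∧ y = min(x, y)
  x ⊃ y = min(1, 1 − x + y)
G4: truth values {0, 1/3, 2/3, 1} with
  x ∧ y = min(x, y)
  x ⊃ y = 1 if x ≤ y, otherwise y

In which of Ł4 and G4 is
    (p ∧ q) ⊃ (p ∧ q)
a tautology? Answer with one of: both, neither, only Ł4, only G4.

both

In Ł4: every assignment gives 1 — tautology.
In G4: every assignment gives 1 — tautology.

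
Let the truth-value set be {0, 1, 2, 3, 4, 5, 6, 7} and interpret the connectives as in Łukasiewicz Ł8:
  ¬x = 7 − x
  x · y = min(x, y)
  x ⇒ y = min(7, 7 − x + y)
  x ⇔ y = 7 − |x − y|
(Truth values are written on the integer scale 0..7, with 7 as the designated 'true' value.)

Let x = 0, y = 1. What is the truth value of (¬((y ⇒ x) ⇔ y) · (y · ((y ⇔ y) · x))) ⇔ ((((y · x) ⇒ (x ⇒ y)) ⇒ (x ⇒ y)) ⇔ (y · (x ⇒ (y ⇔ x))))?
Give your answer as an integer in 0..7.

y ⇒ x = 1 ⇒ 0 = 6
(y ⇒ x) ⇔ y = 6 ⇔ 1 = 2
¬((y ⇒ x) ⇔ y) = ¬2 = 5
y ⇔ y = 1 ⇔ 1 = 7
(y ⇔ y) · x = 7 · 0 = 0
y · ((y ⇔ y) · x) = 1 · 0 = 0
¬((y ⇒ x) ⇔ y) · (y · ((y ⇔ y) · x)) = 5 · 0 = 0
y · x = 1 · 0 = 0
x ⇒ y = 0 ⇒ 1 = 7
(y · x) ⇒ (x ⇒ y) = 0 ⇒ 7 = 7
x ⇒ y = 0 ⇒ 1 = 7
((y · x) ⇒ (x ⇒ y)) ⇒ (x ⇒ y) = 7 ⇒ 7 = 7
y ⇔ x = 1 ⇔ 0 = 6
x ⇒ (y ⇔ x) = 0 ⇒ 6 = 7
y · (x ⇒ (y ⇔ x)) = 1 · 7 = 1
(((y · x) ⇒ (x ⇒ y)) ⇒ (x ⇒ y)) ⇔ (y · (x ⇒ (y ⇔ x))) = 7 ⇔ 1 = 1
(¬((y ⇒ x) ⇔ y) · (y · ((y ⇔ y) · x))) ⇔ ((((y · x) ⇒ (x ⇒ y)) ⇒ (x ⇒ y)) ⇔ (y · (x ⇒ (y ⇔ x)))) = 0 ⇔ 1 = 6

6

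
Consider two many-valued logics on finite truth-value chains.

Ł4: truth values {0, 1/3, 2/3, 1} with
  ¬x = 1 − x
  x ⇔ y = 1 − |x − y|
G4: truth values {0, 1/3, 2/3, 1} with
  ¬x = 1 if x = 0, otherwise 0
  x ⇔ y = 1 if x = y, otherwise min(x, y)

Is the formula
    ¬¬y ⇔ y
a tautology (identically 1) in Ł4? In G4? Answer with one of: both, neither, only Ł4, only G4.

only Ł4

In Ł4: every assignment gives 1 — tautology.
In G4: at y = 1/3 the value is 1/3 — not a tautology.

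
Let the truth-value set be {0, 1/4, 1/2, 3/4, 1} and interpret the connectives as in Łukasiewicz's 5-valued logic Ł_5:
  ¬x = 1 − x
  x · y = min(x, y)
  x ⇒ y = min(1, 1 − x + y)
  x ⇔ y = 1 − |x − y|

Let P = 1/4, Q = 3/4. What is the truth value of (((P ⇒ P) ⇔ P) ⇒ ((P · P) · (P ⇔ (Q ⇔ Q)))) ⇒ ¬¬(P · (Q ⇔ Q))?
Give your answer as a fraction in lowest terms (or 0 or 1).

1/4

P ⇒ P = 1/4 ⇒ 1/4 = 1
(P ⇒ P) ⇔ P = 1 ⇔ 1/4 = 1/4
P · P = 1/4 · 1/4 = 1/4
Q ⇔ Q = 3/4 ⇔ 3/4 = 1
P ⇔ (Q ⇔ Q) = 1/4 ⇔ 1 = 1/4
(P · P) · (P ⇔ (Q ⇔ Q)) = 1/4 · 1/4 = 1/4
((P ⇒ P) ⇔ P) ⇒ ((P · P) · (P ⇔ (Q ⇔ Q))) = 1/4 ⇒ 1/4 = 1
Q ⇔ Q = 3/4 ⇔ 3/4 = 1
P · (Q ⇔ Q) = 1/4 · 1 = 1/4
¬(P · (Q ⇔ Q)) = ¬1/4 = 3/4
¬¬(P · (Q ⇔ Q)) = ¬3/4 = 1/4
(((P ⇒ P) ⇔ P) ⇒ ((P · P) · (P ⇔ (Q ⇔ Q)))) ⇒ ¬¬(P · (Q ⇔ Q)) = 1 ⇒ 1/4 = 1/4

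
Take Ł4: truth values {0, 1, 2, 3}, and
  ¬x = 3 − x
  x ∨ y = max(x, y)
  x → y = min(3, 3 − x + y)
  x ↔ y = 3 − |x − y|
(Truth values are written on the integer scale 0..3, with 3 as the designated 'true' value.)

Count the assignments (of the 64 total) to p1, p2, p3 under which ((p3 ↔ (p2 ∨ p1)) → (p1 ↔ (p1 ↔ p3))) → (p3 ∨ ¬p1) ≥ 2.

value 3: 35 assignments (counts)
value 2: 13 assignments (counts)
value 1: 12 assignments
value 0: 4 assignments
So 48 of the 64 assignments meet the threshold.

48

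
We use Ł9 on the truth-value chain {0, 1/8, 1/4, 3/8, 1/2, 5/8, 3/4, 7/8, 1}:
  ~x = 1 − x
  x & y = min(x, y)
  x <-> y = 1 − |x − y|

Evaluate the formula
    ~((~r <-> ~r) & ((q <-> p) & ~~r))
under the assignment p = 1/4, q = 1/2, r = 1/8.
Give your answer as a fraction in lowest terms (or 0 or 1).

7/8

~r = ~1/8 = 7/8
~r = ~1/8 = 7/8
~r <-> ~r = 7/8 <-> 7/8 = 1
q <-> p = 1/2 <-> 1/4 = 3/4
~r = ~1/8 = 7/8
~~r = ~7/8 = 1/8
(q <-> p) & ~~r = 3/4 & 1/8 = 1/8
(~r <-> ~r) & ((q <-> p) & ~~r) = 1 & 1/8 = 1/8
~((~r <-> ~r) & ((q <-> p) & ~~r)) = ~1/8 = 7/8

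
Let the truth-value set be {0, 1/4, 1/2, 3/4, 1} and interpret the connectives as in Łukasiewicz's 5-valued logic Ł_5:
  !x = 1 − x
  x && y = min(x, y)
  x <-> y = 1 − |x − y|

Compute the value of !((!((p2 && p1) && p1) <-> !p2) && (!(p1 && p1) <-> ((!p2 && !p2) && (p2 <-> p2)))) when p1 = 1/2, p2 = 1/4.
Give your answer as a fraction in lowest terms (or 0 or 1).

p2 && p1 = 1/4 && 1/2 = 1/4
(p2 && p1) && p1 = 1/4 && 1/2 = 1/4
!((p2 && p1) && p1) = !1/4 = 3/4
!p2 = !1/4 = 3/4
!((p2 && p1) && p1) <-> !p2 = 3/4 <-> 3/4 = 1
p1 && p1 = 1/2 && 1/2 = 1/2
!(p1 && p1) = !1/2 = 1/2
!p2 = !1/4 = 3/4
!p2 = !1/4 = 3/4
!p2 && !p2 = 3/4 && 3/4 = 3/4
p2 <-> p2 = 1/4 <-> 1/4 = 1
(!p2 && !p2) && (p2 <-> p2) = 3/4 && 1 = 3/4
!(p1 && p1) <-> ((!p2 && !p2) && (p2 <-> p2)) = 1/2 <-> 3/4 = 3/4
(!((p2 && p1) && p1) <-> !p2) && (!(p1 && p1) <-> ((!p2 && !p2) && (p2 <-> p2))) = 1 && 3/4 = 3/4
!((!((p2 && p1) && p1) <-> !p2) && (!(p1 && p1) <-> ((!p2 && !p2) && (p2 <-> p2)))) = !3/4 = 1/4

1/4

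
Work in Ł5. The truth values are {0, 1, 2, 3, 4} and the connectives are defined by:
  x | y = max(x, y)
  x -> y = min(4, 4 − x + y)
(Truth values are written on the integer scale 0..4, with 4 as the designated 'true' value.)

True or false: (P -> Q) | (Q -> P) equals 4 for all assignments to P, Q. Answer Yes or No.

Yes

At P = 1, Q = 4, for instance:
P -> Q = 1 -> 4 = 4
Q -> P = 4 -> 1 = 1
(P -> Q) | (Q -> P) = 4 | 1 = 4
and checking the remaining 24 assignments likewise gives ≥ 4 in every case.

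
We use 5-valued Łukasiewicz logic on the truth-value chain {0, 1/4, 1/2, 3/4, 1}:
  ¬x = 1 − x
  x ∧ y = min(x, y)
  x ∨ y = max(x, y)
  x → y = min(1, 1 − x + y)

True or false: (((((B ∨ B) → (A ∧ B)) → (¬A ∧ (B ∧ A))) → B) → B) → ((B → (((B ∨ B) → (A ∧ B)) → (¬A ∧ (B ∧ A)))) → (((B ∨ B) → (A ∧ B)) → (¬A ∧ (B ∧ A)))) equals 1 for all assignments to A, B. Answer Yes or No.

Yes

At A = 1, B = 1/4, for instance:
B ∨ B = 1/4 ∨ 1/4 = 1/4
A ∧ B = 1 ∧ 1/4 = 1/4
(B ∨ B) → (A ∧ B) = 1/4 → 1/4 = 1
¬A = ¬1 = 0
B ∧ A = 1/4 ∧ 1 = 1/4
¬A ∧ (B ∧ A) = 0 ∧ 1/4 = 0
((B ∨ B) → (A ∧ B)) → (¬A ∧ (B ∧ A)) = 1 → 0 = 0
(((B ∨ B) → (A ∧ B)) → (¬A ∧ (B ∧ A))) → B = 0 → 1/4 = 1
((((B ∨ B) → (A ∧ B)) → (¬A ∧ (B ∧ A))) → B) → B = 1 → 1/4 = 1/4
B → (((B ∨ B) → (A ∧ B)) → (¬A ∧ (B ∧ A))) = 1/4 → 0 = 3/4
(B → (((B ∨ B) → (A ∧ B)) → (¬A ∧ (B ∧ A)))) → (((B ∨ B) → (A ∧ B)) → (¬A ∧ (B ∧ A))) = 3/4 → 0 = 1/4
(((((B ∨ B) → (A ∧ B)) → (¬A ∧ (B ∧ A))) → B) → B) → ((B → (((B ∨ B) → (A ∧ B)) → (¬A ∧ (B ∧ A)))) → (((B ∨ B) → (A ∧ B)) → (¬A ∧ (B ∧ A)))) = 1/4 → 1/4 = 1
and checking the remaining 24 assignments likewise gives ≥ 1 in every case.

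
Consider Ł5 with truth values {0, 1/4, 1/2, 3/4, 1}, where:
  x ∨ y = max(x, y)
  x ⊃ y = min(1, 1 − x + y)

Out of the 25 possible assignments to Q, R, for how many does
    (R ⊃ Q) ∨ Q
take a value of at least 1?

15

value 1: 15 assignments (counts)
value 3/4: 4 assignments
value 1/2: 3 assignments
value 1/4: 2 assignments
value 0: 1 assignment
So 15 of the 25 assignments meet the threshold.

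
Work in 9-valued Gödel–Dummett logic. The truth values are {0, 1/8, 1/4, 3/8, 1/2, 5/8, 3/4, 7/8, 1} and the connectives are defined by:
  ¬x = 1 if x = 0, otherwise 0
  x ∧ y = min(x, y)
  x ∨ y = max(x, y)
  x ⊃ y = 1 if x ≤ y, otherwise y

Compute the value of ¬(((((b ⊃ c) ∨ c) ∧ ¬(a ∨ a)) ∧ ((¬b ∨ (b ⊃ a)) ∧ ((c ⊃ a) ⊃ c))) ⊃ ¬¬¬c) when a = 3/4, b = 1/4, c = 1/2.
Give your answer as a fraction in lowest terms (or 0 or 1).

b ⊃ c = 1/4 ⊃ 1/2 = 1
(b ⊃ c) ∨ c = 1 ∨ 1/2 = 1
a ∨ a = 3/4 ∨ 3/4 = 3/4
¬(a ∨ a) = ¬3/4 = 0
((b ⊃ c) ∨ c) ∧ ¬(a ∨ a) = 1 ∧ 0 = 0
¬b = ¬1/4 = 0
b ⊃ a = 1/4 ⊃ 3/4 = 1
¬b ∨ (b ⊃ a) = 0 ∨ 1 = 1
c ⊃ a = 1/2 ⊃ 3/4 = 1
(c ⊃ a) ⊃ c = 1 ⊃ 1/2 = 1/2
(¬b ∨ (b ⊃ a)) ∧ ((c ⊃ a) ⊃ c) = 1 ∧ 1/2 = 1/2
(((b ⊃ c) ∨ c) ∧ ¬(a ∨ a)) ∧ ((¬b ∨ (b ⊃ a)) ∧ ((c ⊃ a) ⊃ c)) = 0 ∧ 1/2 = 0
¬c = ¬1/2 = 0
¬¬c = ¬0 = 1
¬¬¬c = ¬1 = 0
((((b ⊃ c) ∨ c) ∧ ¬(a ∨ a)) ∧ ((¬b ∨ (b ⊃ a)) ∧ ((c ⊃ a) ⊃ c))) ⊃ ¬¬¬c = 0 ⊃ 0 = 1
¬(((((b ⊃ c) ∨ c) ∧ ¬(a ∨ a)) ∧ ((¬b ∨ (b ⊃ a)) ∧ ((c ⊃ a) ⊃ c))) ⊃ ¬¬¬c) = ¬1 = 0

0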